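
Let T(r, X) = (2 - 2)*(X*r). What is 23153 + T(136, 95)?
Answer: 23153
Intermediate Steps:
T(r, X) = 0 (T(r, X) = 0*(X*r) = 0)
23153 + T(136, 95) = 23153 + 0 = 23153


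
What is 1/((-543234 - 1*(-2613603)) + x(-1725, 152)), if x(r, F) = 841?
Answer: 1/2071210 ≈ 4.8281e-7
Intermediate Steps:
1/((-543234 - 1*(-2613603)) + x(-1725, 152)) = 1/((-543234 - 1*(-2613603)) + 841) = 1/((-543234 + 2613603) + 841) = 1/(2070369 + 841) = 1/2071210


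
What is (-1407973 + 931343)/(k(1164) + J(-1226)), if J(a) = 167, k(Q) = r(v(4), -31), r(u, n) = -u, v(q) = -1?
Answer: -34045/12 ≈ -2837.1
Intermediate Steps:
k(Q) = 1 (k(Q) = -1*(-1) = 1)
(-1407973 + 931343)/(k(1164) + J(-1226)) = (-1407973 + 931343)/(1 + 167) = -476630/168 = -476630*1/168 = -34045/12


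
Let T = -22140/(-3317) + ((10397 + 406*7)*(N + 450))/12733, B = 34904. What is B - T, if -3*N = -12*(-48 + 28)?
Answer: 13622925602/394723 ≈ 34513.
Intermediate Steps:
N = -80 (N = -(-4)*(-48 + 28) = -(-4)*(-20) = -1/3*240 = -80)
T = 154485990/394723 (T = -22140/(-3317) + ((10397 + 406*7)*(-80 + 450))/12733 = -22140*(-1/3317) + ((10397 + 2842)*370)*(1/12733) = 22140/3317 + (13239*370)*(1/12733) = 22140/3317 + 4898430*(1/12733) = 22140/3317 + 4898430/12733 = 154485990/394723 ≈ 391.38)
B - T = 34904 - 1*154485990/394723 = 34904 - 154485990/394723 = 13622925602/394723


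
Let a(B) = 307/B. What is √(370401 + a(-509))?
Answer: √95963705218/509 ≈ 608.61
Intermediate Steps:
√(370401 + a(-509)) = √(370401 + 307/(-509)) = √(370401 + 307*(-1/509)) = √(370401 - 307/509) = √(188533802/509) = √95963705218/509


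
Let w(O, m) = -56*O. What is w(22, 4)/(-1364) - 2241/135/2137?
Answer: 296607/331235 ≈ 0.89546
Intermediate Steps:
w(22, 4)/(-1364) - 2241/135/2137 = -56*22/(-1364) - 2241/135/2137 = -1232*(-1/1364) - 2241*1/135*(1/2137) = 28/31 - 83/5*1/2137 = 28/31 - 83/10685 = 296607/331235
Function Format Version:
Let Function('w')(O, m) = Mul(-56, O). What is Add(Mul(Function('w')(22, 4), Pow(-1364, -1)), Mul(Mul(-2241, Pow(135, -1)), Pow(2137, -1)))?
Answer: Rational(296607, 331235) ≈ 0.89546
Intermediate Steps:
Add(Mul(Function('w')(22, 4), Pow(-1364, -1)), Mul(Mul(-2241, Pow(135, -1)), Pow(2137, -1))) = Add(Mul(Mul(-56, 22), Pow(-1364, -1)), Mul(Mul(-2241, Pow(135, -1)), Pow(2137, -1))) = Add(Mul(-1232, Rational(-1, 1364)), Mul(Mul(-2241, Rational(1, 135)), Rational(1, 2137))) = Add(Rational(28, 31), Mul(Rational(-83, 5), Rational(1, 2137))) = Add(Rational(28, 31), Rational(-83, 10685)) = Rational(296607, 331235)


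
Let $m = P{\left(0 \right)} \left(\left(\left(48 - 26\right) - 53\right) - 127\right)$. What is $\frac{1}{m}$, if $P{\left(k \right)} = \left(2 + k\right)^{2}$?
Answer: $- \frac{1}{632} \approx -0.0015823$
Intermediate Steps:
$m = -632$ ($m = \left(2 + 0\right)^{2} \left(\left(\left(48 - 26\right) - 53\right) - 127\right) = 2^{2} \left(\left(22 - 53\right) - 127\right) = 4 \left(-31 - 127\right) = 4 \left(-158\right) = -632$)
$\frac{1}{m} = \frac{1}{-632} = - \frac{1}{632}$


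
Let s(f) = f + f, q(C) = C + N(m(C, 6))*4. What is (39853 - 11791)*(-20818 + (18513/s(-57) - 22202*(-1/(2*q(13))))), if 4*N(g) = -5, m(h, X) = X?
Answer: -41785735131/76 ≈ -5.4981e+8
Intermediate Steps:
N(g) = -5/4 (N(g) = (¼)*(-5) = -5/4)
q(C) = -5 + C (q(C) = C - 5/4*4 = C - 5 = -5 + C)
s(f) = 2*f
(39853 - 11791)*(-20818 + (18513/s(-57) - 22202*(-1/(2*q(13))))) = (39853 - 11791)*(-20818 + (18513/((2*(-57))) - 22202*(-1/(2*(-5 + 13))))) = 28062*(-20818 + (18513/(-114) - 22202/((-2*8)))) = 28062*(-20818 + (18513*(-1/114) - 22202/(-16))) = 28062*(-20818 + (-6171/38 - 22202*(-1/16))) = 28062*(-20818 + (-6171/38 + 11101/8)) = 28062*(-20818 + 186235/152) = 28062*(-2978101/152) = -41785735131/76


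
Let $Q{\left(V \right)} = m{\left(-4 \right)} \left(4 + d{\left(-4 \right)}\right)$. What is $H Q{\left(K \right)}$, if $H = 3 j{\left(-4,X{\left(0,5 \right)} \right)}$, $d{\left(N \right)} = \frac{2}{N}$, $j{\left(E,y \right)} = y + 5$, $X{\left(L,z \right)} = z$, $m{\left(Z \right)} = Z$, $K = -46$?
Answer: $-420$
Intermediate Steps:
$j{\left(E,y \right)} = 5 + y$
$Q{\left(V \right)} = -14$ ($Q{\left(V \right)} = - 4 \left(4 + \frac{2}{-4}\right) = - 4 \left(4 + 2 \left(- \frac{1}{4}\right)\right) = - 4 \left(4 - \frac{1}{2}\right) = \left(-4\right) \frac{7}{2} = -14$)
$H = 30$ ($H = 3 \left(5 + 5\right) = 3 \cdot 10 = 30$)
$H Q{\left(K \right)} = 30 \left(-14\right) = -420$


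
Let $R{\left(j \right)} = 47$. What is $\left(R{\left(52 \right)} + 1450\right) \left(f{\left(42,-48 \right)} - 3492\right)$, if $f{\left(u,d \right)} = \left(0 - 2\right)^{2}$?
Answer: $-5221536$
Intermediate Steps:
$f{\left(u,d \right)} = 4$ ($f{\left(u,d \right)} = \left(-2\right)^{2} = 4$)
$\left(R{\left(52 \right)} + 1450\right) \left(f{\left(42,-48 \right)} - 3492\right) = \left(47 + 1450\right) \left(4 - 3492\right) = 1497 \left(-3488\right) = -5221536$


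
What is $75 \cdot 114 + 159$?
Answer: $8709$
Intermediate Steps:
$75 \cdot 114 + 159 = 8550 + 159 = 8709$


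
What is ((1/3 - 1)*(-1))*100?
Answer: 200/3 ≈ 66.667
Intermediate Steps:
((1/3 - 1)*(-1))*100 = ((⅓ - 1)*(-1))*100 = -⅔*(-1)*100 = (⅔)*100 = 200/3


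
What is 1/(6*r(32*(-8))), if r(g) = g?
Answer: -1/1536 ≈ -0.00065104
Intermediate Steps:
1/(6*r(32*(-8))) = 1/(6*(32*(-8))) = 1/(6*(-256)) = 1/(-1536) = -1/1536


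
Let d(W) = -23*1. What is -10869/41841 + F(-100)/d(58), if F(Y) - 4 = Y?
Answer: 1255583/320781 ≈ 3.9141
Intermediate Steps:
d(W) = -23
F(Y) = 4 + Y
-10869/41841 + F(-100)/d(58) = -10869/41841 + (4 - 100)/(-23) = -10869*1/41841 - 96*(-1/23) = -3623/13947 + 96/23 = 1255583/320781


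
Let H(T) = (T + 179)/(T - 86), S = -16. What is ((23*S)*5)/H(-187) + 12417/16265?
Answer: -1021266933/16265 ≈ -62789.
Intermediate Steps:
H(T) = (179 + T)/(-86 + T)
((23*S)*5)/H(-187) + 12417/16265 = ((23*(-16))*5)/(((179 - 187)/(-86 - 187))) + 12417/16265 = (-368*5)/((-8/(-273))) + 12417*(1/16265) = -1840/((-1/273*(-8))) + 12417/16265 = -1840/8/273 + 12417/16265 = -1840*273/8 + 12417/16265 = -62790 + 12417/16265 = -1021266933/16265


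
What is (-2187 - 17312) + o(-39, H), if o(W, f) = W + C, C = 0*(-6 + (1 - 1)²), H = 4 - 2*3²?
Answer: -19538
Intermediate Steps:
H = -14 (H = 4 - 2*9 = 4 - 18 = -14)
C = 0 (C = 0*(-6 + 0²) = 0*(-6 + 0) = 0*(-6) = 0)
o(W, f) = W (o(W, f) = W + 0 = W)
(-2187 - 17312) + o(-39, H) = (-2187 - 17312) - 39 = -19499 - 39 = -19538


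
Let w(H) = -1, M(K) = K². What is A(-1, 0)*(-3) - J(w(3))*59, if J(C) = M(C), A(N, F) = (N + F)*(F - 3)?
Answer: -68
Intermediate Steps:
A(N, F) = (-3 + F)*(F + N) (A(N, F) = (F + N)*(-3 + F) = (-3 + F)*(F + N))
J(C) = C²
A(-1, 0)*(-3) - J(w(3))*59 = (0² - 3*0 - 3*(-1) + 0*(-1))*(-3) - (-1)²*59 = (0 + 0 + 3 + 0)*(-3) - 59 = 3*(-3) - 1*59 = -9 - 59 = -68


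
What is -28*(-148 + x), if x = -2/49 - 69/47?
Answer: 1377276/329 ≈ 4186.3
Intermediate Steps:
x = -3475/2303 (x = -2*1/49 - 69*1/47 = -2/49 - 69/47 = -3475/2303 ≈ -1.5089)
-28*(-148 + x) = -28*(-148 - 3475/2303) = -28*(-344319/2303) = 1377276/329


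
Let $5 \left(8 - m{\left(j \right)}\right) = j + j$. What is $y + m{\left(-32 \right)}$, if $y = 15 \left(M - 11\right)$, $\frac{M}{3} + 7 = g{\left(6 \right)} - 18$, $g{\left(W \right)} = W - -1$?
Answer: $- \frac{4771}{5} \approx -954.2$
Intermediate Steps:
$m{\left(j \right)} = 8 - \frac{2 j}{5}$ ($m{\left(j \right)} = 8 - \frac{j + j}{5} = 8 - \frac{2 j}{5}$)
$g{\left(W \right)} = 1 + W$ ($g{\left(W \right)} = W + 1 = 1 + W$)
$M = -54$ ($M = -21 + 3 \left(\left(1 + 6\right) - 18\right) = -21 + 3 \left(7 - 18\right) = -21 + 3 \left(-11\right) = -21 - 33 = -54$)
$y = -975$ ($y = 15 \left(-54 - 11\right) = 15 \left(-65\right) = -975$)
$y + m{\left(-32 \right)} = -975 + \left(8 - - \frac{64}{5}\right) = -975 + \left(8 + \frac{64}{5}\right) = -975 + \frac{104}{5} = - \frac{4771}{5}$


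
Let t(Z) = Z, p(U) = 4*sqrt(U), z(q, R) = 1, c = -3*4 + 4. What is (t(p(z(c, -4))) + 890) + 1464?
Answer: 2358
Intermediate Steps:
c = -8 (c = -12 + 4 = -8)
(t(p(z(c, -4))) + 890) + 1464 = (4*sqrt(1) + 890) + 1464 = (4*1 + 890) + 1464 = (4 + 890) + 1464 = 894 + 1464 = 2358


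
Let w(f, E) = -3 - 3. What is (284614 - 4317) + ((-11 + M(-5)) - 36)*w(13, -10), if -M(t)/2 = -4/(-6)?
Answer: 280587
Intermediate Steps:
M(t) = -4/3 (M(t) = -(-8)/(-6) = -(-8)*(-1)/6 = -2*⅔ = -4/3)
w(f, E) = -6
(284614 - 4317) + ((-11 + M(-5)) - 36)*w(13, -10) = (284614 - 4317) + ((-11 - 4/3) - 36)*(-6) = 280297 + (-37/3 - 36)*(-6) = 280297 - 145/3*(-6) = 280297 + 290 = 280587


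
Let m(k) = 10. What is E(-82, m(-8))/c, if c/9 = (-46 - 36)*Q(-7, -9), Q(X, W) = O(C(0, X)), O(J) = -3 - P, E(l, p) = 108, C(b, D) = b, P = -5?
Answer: -3/41 ≈ -0.073171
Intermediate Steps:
O(J) = 2 (O(J) = -3 - 1*(-5) = -3 + 5 = 2)
Q(X, W) = 2
c = -1476 (c = 9*((-46 - 36)*2) = 9*(-82*2) = 9*(-164) = -1476)
E(-82, m(-8))/c = 108/(-1476) = 108*(-1/1476) = -3/41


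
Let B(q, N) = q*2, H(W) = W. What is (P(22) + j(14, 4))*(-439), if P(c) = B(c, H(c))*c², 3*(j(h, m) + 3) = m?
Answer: -28044637/3 ≈ -9.3482e+6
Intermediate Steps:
j(h, m) = -3 + m/3
B(q, N) = 2*q
P(c) = 2*c³ (P(c) = (2*c)*c² = 2*c³)
(P(22) + j(14, 4))*(-439) = (2*22³ + (-3 + (⅓)*4))*(-439) = (2*10648 + (-3 + 4/3))*(-439) = (21296 - 5/3)*(-439) = (63883/3)*(-439) = -28044637/3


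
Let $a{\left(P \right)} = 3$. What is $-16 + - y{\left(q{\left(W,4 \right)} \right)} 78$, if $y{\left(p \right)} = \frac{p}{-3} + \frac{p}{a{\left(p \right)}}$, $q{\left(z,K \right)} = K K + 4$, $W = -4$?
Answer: $-16$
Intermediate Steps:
$q{\left(z,K \right)} = 4 + K^{2}$ ($q{\left(z,K \right)} = K^{2} + 4 = 4 + K^{2}$)
$y{\left(p \right)} = 0$ ($y{\left(p \right)} = \frac{p}{-3} + \frac{p}{3} = p \left(- \frac{1}{3}\right) + p \frac{1}{3} = - \frac{p}{3} + \frac{p}{3} = 0$)
$-16 + - y{\left(q{\left(W,4 \right)} \right)} 78 = -16 + \left(-1\right) 0 \cdot 78 = -16 + 0 \cdot 78 = -16 + 0 = -16$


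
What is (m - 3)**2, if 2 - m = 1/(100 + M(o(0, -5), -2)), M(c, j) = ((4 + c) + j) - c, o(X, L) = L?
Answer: 10609/10404 ≈ 1.0197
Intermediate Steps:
M(c, j) = 4 + j (M(c, j) = (4 + c + j) - c = 4 + j)
m = 203/102 (m = 2 - 1/(100 + (4 - 2)) = 2 - 1/(100 + 2) = 2 - 1/102 = 203/102 ≈ 1.9902)
(m - 3)**2 = (203/102 - 3)**2 = (-103/102)**2 = 10609/10404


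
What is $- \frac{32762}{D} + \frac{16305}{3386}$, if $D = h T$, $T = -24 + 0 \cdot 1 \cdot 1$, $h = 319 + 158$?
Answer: $\frac{74397943}{9690732} \approx 7.6772$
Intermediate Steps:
$h = 477$
$T = -24$ ($T = -24 + 0 \cdot 1 = -24 + 0 = -24$)
$D = -11448$ ($D = 477 \left(-24\right) = -11448$)
$- \frac{32762}{D} + \frac{16305}{3386} = - \frac{32762}{-11448} + \frac{16305}{3386} = \left(-32762\right) \left(- \frac{1}{11448}\right) + 16305 \cdot \frac{1}{3386} = \frac{16381}{5724} + \frac{16305}{3386} = \frac{74397943}{9690732}$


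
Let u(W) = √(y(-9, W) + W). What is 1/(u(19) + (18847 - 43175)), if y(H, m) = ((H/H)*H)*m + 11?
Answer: -24328/591851725 - I*√141/591851725 ≈ -4.1105e-5 - 2.0063e-8*I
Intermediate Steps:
y(H, m) = 11 + H*m (y(H, m) = (1*H)*m + 11 = H*m + 11 = 11 + H*m)
u(W) = √(11 - 8*W) (u(W) = √((11 - 9*W) + W) = √(11 - 8*W))
1/(u(19) + (18847 - 43175)) = 1/(√(11 - 8*19) + (18847 - 43175)) = 1/(√(11 - 152) - 24328) = 1/(√(-141) - 24328) = 1/(I*√141 - 24328) = 1/(-24328 + I*√141)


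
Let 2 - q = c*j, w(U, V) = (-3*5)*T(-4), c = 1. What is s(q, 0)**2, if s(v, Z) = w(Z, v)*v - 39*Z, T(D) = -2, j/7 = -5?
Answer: 1232100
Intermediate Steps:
j = -35 (j = 7*(-5) = -35)
w(U, V) = 30 (w(U, V) = -3*5*(-2) = -15*(-2) = 30)
q = 37 (q = 2 - (-35) = 2 - 1*(-35) = 2 + 35 = 37)
s(v, Z) = -39*Z + 30*v (s(v, Z) = 30*v - 39*Z = -39*Z + 30*v)
s(q, 0)**2 = (-39*0 + 30*37)**2 = (0 + 1110)**2 = 1110**2 = 1232100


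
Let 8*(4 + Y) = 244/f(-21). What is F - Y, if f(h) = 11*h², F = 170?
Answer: 1688087/9702 ≈ 173.99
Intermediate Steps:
Y = -38747/9702 (Y = -4 + (244/((11*(-21)²)))/8 = -4 + (244/((11*441)))/8 = -4 + (244/4851)/8 = -4 + (244*(1/4851))/8 = -4 + (⅛)*(244/4851) = -4 + 61/9702 = -38747/9702 ≈ -3.9937)
F - Y = 170 - 1*(-38747/9702) = 170 + 38747/9702 = 1688087/9702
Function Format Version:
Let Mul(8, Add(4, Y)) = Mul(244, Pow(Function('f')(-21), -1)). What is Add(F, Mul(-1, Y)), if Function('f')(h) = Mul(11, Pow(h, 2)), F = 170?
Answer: Rational(1688087, 9702) ≈ 173.99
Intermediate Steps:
Y = Rational(-38747, 9702) (Y = Add(-4, Mul(Rational(1, 8), Mul(244, Pow(Mul(11, Pow(-21, 2)), -1)))) = Add(-4, Mul(Rational(1, 8), Mul(244, Pow(Mul(11, 441), -1)))) = Add(-4, Mul(Rational(1, 8), Mul(244, Pow(4851, -1)))) = Add(-4, Mul(Rational(1, 8), Mul(244, Rational(1, 4851)))) = Add(-4, Mul(Rational(1, 8), Rational(244, 4851))) = Add(-4, Rational(61, 9702)) = Rational(-38747, 9702) ≈ -3.9937)
Add(F, Mul(-1, Y)) = Add(170, Mul(-1, Rational(-38747, 9702))) = Add(170, Rational(38747, 9702)) = Rational(1688087, 9702)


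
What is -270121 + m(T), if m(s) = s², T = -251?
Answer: -207120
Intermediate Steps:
-270121 + m(T) = -270121 + (-251)² = -270121 + 63001 = -207120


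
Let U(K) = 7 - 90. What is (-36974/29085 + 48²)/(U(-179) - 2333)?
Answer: -4783919/5019240 ≈ -0.95312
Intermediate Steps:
U(K) = -83
(-36974/29085 + 48²)/(U(-179) - 2333) = (-36974/29085 + 48²)/(-83 - 2333) = (-36974*1/29085 + 2304)/(-2416) = (-5282/4155 + 2304)*(-1/2416) = (9567838/4155)*(-1/2416) = -4783919/5019240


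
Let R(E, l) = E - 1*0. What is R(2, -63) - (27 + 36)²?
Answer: -3967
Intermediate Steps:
R(E, l) = E (R(E, l) = E + 0 = E)
R(2, -63) - (27 + 36)² = 2 - (27 + 36)² = 2 - 1*63² = 2 - 1*3969 = 2 - 3969 = -3967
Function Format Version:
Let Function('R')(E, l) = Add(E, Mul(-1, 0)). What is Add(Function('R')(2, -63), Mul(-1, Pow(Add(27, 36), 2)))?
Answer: -3967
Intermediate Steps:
Function('R')(E, l) = E (Function('R')(E, l) = Add(E, 0) = E)
Add(Function('R')(2, -63), Mul(-1, Pow(Add(27, 36), 2))) = Add(2, Mul(-1, Pow(Add(27, 36), 2))) = Add(2, Mul(-1, Pow(63, 2))) = Add(2, Mul(-1, 3969)) = Add(2, -3969) = -3967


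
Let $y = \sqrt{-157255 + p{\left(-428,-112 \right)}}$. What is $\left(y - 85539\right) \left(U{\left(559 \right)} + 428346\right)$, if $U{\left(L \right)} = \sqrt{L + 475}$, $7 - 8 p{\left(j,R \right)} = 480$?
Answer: $- \frac{\left(342156 - i \sqrt{2517026}\right) \left(428346 + \sqrt{1034}\right)}{4} \approx -3.6643 \cdot 10^{10} + 1.6991 \cdot 10^{8} i$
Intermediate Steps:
$p{\left(j,R \right)} = - \frac{473}{8}$ ($p{\left(j,R \right)} = \frac{7}{8} - 60 = - \frac{473}{8}$)
$U{\left(L \right)} = \sqrt{475 + L}$
$y = \frac{i \sqrt{2517026}}{4}$ ($y = \sqrt{-157255 - \frac{473}{8}} = \sqrt{- \frac{1258513}{8}} = \frac{i \sqrt{2517026}}{4} \approx 396.63 i$)
$\left(y - 85539\right) \left(U{\left(559 \right)} + 428346\right) = \left(\frac{i \sqrt{2517026}}{4} - 85539\right) \left(\sqrt{475 + 559} + 428346\right) = \left(-85539 + \frac{i \sqrt{2517026}}{4}\right) \left(\sqrt{1034} + 428346\right) = \left(-85539 + \frac{i \sqrt{2517026}}{4}\right) \left(428346 + \sqrt{1034}\right)$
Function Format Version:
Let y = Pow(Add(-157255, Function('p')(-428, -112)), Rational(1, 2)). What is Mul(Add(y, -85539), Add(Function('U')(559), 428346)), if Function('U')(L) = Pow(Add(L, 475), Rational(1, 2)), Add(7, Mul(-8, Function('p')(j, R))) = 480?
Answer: Mul(Rational(-1, 4), Add(342156, Mul(-1, I, Pow(2517026, Rational(1, 2)))), Add(428346, Pow(1034, Rational(1, 2)))) ≈ Add(-3.6643e+10, Mul(1.6991e+8, I))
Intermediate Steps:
Function('p')(j, R) = Rational(-473, 8) (Function('p')(j, R) = Add(Rational(7, 8), Mul(Rational(-1, 8), 480)) = Add(Rational(7, 8), -60) = Rational(-473, 8))
Function('U')(L) = Pow(Add(475, L), Rational(1, 2))
y = Mul(Rational(1, 4), I, Pow(2517026, Rational(1, 2))) (y = Pow(Add(-157255, Rational(-473, 8)), Rational(1, 2)) = Pow(Rational(-1258513, 8), Rational(1, 2)) = Mul(Rational(1, 4), I, Pow(2517026, Rational(1, 2))) ≈ Mul(396.63, I))
Mul(Add(y, -85539), Add(Function('U')(559), 428346)) = Mul(Add(Mul(Rational(1, 4), I, Pow(2517026, Rational(1, 2))), -85539), Add(Pow(Add(475, 559), Rational(1, 2)), 428346)) = Mul(Add(-85539, Mul(Rational(1, 4), I, Pow(2517026, Rational(1, 2)))), Add(Pow(1034, Rational(1, 2)), 428346)) = Mul(Add(-85539, Mul(Rational(1, 4), I, Pow(2517026, Rational(1, 2)))), Add(428346, Pow(1034, Rational(1, 2))))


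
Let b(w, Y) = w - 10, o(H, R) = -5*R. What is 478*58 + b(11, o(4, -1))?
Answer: 27725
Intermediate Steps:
b(w, Y) = -10 + w
478*58 + b(11, o(4, -1)) = 478*58 + (-10 + 11) = 27724 + 1 = 27725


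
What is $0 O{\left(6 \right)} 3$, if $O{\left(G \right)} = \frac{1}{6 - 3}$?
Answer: $0$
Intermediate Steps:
$O{\left(G \right)} = \frac{1}{3}$
$0 O{\left(6 \right)} 3 = 0 \cdot \frac{1}{3} \cdot 3 = 0 \cdot 3 = 0$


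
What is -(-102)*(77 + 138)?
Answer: 21930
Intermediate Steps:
-(-102)*(77 + 138) = -(-102)*215 = -1*(-21930) = 21930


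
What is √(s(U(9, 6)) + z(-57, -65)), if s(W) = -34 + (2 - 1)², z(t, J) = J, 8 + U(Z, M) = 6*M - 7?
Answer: 7*I*√2 ≈ 9.8995*I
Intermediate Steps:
U(Z, M) = -15 + 6*M (U(Z, M) = -8 + (6*M - 7) = -8 + (-7 + 6*M) = -15 + 6*M)
s(W) = -33 (s(W) = -34 + 1² = -34 + 1 = -33)
√(s(U(9, 6)) + z(-57, -65)) = √(-33 - 65) = √(-98) = 7*I*√2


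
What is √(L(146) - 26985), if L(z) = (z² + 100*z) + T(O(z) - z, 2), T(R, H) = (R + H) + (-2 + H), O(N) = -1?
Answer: √8786 ≈ 93.734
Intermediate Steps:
T(R, H) = -2 + R + 2*H (T(R, H) = (H + R) + (-2 + H) = -2 + R + 2*H)
L(z) = 1 + z² + 99*z (L(z) = (z² + 100*z) + (-2 + (-1 - z) + 2*2) = (z² + 100*z) + (-2 + (-1 - z) + 4) = (z² + 100*z) + (1 - z) = 1 + z² + 99*z)
√(L(146) - 26985) = √((1 + 146² + 99*146) - 26985) = √((1 + 21316 + 14454) - 26985) = √(35771 - 26985) = √8786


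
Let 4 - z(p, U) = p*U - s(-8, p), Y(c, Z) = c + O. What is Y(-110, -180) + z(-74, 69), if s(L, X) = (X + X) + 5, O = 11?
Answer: 4868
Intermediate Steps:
s(L, X) = 5 + 2*X (s(L, X) = 2*X + 5 = 5 + 2*X)
Y(c, Z) = 11 + c (Y(c, Z) = c + 11 = 11 + c)
z(p, U) = 9 + 2*p - U*p (z(p, U) = 4 - (p*U - (5 + 2*p)) = 4 - (U*p + (-5 - 2*p)) = 4 - (-5 - 2*p + U*p) = 4 + (5 + 2*p - U*p) = 9 + 2*p - U*p)
Y(-110, -180) + z(-74, 69) = (11 - 110) + (9 + 2*(-74) - 1*69*(-74)) = -99 + (9 - 148 + 5106) = -99 + 4967 = 4868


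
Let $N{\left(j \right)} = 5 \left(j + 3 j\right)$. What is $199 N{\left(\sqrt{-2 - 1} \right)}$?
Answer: $3980 i \sqrt{3} \approx 6893.6 i$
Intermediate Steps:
$N{\left(j \right)} = 20 j$ ($N{\left(j \right)} = 5 \cdot 4 j = 20 j$)
$199 N{\left(\sqrt{-2 - 1} \right)} = 199 \cdot 20 \sqrt{-2 - 1} = 199 \cdot 20 \sqrt{-3} = 199 \cdot 20 i \sqrt{3} = 3980 i \sqrt{3}$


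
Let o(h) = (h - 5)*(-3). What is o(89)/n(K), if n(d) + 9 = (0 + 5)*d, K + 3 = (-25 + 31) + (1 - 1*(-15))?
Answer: -126/43 ≈ -2.9302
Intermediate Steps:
o(h) = 15 - 3*h (o(h) = (-5 + h)*(-3) = 15 - 3*h)
K = 19 (K = -3 + ((-25 + 31) + (1 - 1*(-15))) = -3 + (6 + (1 + 15)) = -3 + (6 + 16) = -3 + 22 = 19)
n(d) = -9 + 5*d (n(d) = -9 + (0 + 5)*d = -9 + 5*d)
o(89)/n(K) = (15 - 3*89)/(-9 + 5*19) = (15 - 267)/(-9 + 95) = -252/86 = -252*1/86 = -126/43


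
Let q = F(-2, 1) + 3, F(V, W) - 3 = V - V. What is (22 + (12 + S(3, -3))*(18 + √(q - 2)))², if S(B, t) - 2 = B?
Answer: 131044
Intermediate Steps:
F(V, W) = 3 (F(V, W) = 3 + (V - V) = 3 + 0 = 3)
S(B, t) = 2 + B
q = 6 (q = 3 + 3 = 6)
(22 + (12 + S(3, -3))*(18 + √(q - 2)))² = (22 + (12 + (2 + 3))*(18 + √(6 - 2)))² = (22 + (12 + 5)*(18 + √4))² = (22 + 17*(18 + 2))² = (22 + 17*20)² = (22 + 340)² = 362² = 131044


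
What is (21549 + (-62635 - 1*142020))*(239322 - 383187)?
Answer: 26342544690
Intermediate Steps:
(21549 + (-62635 - 1*142020))*(239322 - 383187) = (21549 + (-62635 - 142020))*(-143865) = (21549 - 204655)*(-143865) = -183106*(-143865) = 26342544690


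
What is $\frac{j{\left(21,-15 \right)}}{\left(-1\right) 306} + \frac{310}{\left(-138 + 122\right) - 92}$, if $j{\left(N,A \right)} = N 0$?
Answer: $- \frac{155}{54} \approx -2.8704$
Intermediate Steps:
$j{\left(N,A \right)} = 0$
$\frac{j{\left(21,-15 \right)}}{\left(-1\right) 306} + \frac{310}{\left(-138 + 122\right) - 92} = \frac{0}{\left(-1\right) 306} + \frac{310}{\left(-138 + 122\right) - 92} = \frac{0}{-306} + \frac{310}{-16 - 92} = 0 \left(- \frac{1}{306}\right) + \frac{310}{-108} = 0 + 310 \left(- \frac{1}{108}\right) = 0 - \frac{155}{54} = - \frac{155}{54}$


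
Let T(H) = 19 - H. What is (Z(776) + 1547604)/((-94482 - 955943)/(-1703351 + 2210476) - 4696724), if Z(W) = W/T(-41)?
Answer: -94180228478/285819265071 ≈ -0.32951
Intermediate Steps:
Z(W) = W/60 (Z(W) = W/(19 - 1*(-41)) = W/(19 + 41) = W/60)
(Z(776) + 1547604)/((-94482 - 955943)/(-1703351 + 2210476) - 4696724) = ((1/60)*776 + 1547604)/((-94482 - 955943)/(-1703351 + 2210476) - 4696724) = (194/15 + 1547604)/(-1050425/507125 - 4696724) = 23214254/(15*(-1050425*1/507125 - 4696724)) = 23214254/(15*(-42017/20285 - 4696724)) = 23214254/(15*(-95273088357/20285)) = (23214254/15)*(-20285/95273088357) = -94180228478/285819265071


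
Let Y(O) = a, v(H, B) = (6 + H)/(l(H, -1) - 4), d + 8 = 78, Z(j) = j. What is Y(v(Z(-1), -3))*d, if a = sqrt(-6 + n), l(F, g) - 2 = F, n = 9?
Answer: 70*sqrt(3) ≈ 121.24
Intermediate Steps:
l(F, g) = 2 + F
d = 70 (d = -8 + 78 = 70)
v(H, B) = (6 + H)/(-2 + H) (v(H, B) = (6 + H)/((2 + H) - 4) = (6 + H)/(-2 + H))
a = sqrt(3) (a = sqrt(-6 + 9) = sqrt(3) ≈ 1.7320)
Y(O) = sqrt(3)
Y(v(Z(-1), -3))*d = sqrt(3)*70 = 70*sqrt(3)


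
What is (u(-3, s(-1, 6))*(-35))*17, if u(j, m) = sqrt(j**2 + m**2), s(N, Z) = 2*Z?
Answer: -1785*sqrt(17) ≈ -7359.7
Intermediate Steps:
(u(-3, s(-1, 6))*(-35))*17 = (sqrt((-3)**2 + (2*6)**2)*(-35))*17 = (sqrt(9 + 12**2)*(-35))*17 = (sqrt(9 + 144)*(-35))*17 = (sqrt(153)*(-35))*17 = ((3*sqrt(17))*(-35))*17 = -105*sqrt(17)*17 = -1785*sqrt(17)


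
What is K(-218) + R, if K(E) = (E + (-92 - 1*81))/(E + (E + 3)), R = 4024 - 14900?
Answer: -4708917/433 ≈ -10875.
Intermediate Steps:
R = -10876
K(E) = (-173 + E)/(3 + 2*E) (K(E) = (E + (-92 - 81))/(E + (3 + E)) = (E - 173)/(3 + 2*E) = (-173 + E)/(3 + 2*E))
K(-218) + R = (-173 - 218)/(3 + 2*(-218)) - 10876 = -391/(3 - 436) - 10876 = -391/(-433) - 10876 = -1/433*(-391) - 10876 = 391/433 - 10876 = -4708917/433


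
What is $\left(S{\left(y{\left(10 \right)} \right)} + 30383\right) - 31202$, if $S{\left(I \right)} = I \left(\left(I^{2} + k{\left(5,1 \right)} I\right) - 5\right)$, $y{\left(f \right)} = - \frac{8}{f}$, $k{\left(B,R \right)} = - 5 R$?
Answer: $- \frac{102339}{125} \approx -818.71$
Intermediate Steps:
$S{\left(I \right)} = I \left(-5 + I^{2} - 5 I\right)$ ($S{\left(I \right)} = I \left(\left(I^{2} + \left(-5\right) 1 I\right) - 5\right) = I \left(\left(I^{2} - 5 I\right) - 5\right) = I \left(-5 + I^{2} - 5 I\right)$)
$\left(S{\left(y{\left(10 \right)} \right)} + 30383\right) - 31202 = \left(- \frac{8}{10} \left(-5 + \left(- \frac{8}{10}\right)^{2} - 5 \left(- \frac{8}{10}\right)\right) + 30383\right) - 31202 = \left(\left(-8\right) \frac{1}{10} \left(-5 + \left(\left(-8\right) \frac{1}{10}\right)^{2} - 5 \left(\left(-8\right) \frac{1}{10}\right)\right) + 30383\right) - 31202 = \left(- \frac{4 \left(-5 + \left(- \frac{4}{5}\right)^{2} - -4\right)}{5} + 30383\right) - 31202 = \left(- \frac{4 \left(-5 + \frac{16}{25} + 4\right)}{5} + 30383\right) - 31202 = \left(\left(- \frac{4}{5}\right) \left(- \frac{9}{25}\right) + 30383\right) - 31202 = \left(\frac{36}{125} + 30383\right) - 31202 = \frac{3797911}{125} - 31202 = - \frac{102339}{125}$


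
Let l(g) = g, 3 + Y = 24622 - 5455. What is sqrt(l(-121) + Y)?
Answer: sqrt(19043) ≈ 138.00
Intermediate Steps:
Y = 19164 (Y = -3 + (24622 - 5455) = -3 + 19167 = 19164)
sqrt(l(-121) + Y) = sqrt(-121 + 19164) = sqrt(19043)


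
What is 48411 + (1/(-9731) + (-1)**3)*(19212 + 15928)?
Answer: 129104961/9731 ≈ 13267.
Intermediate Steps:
48411 + (1/(-9731) + (-1)**3)*(19212 + 15928) = 48411 + (-1/9731 - 1)*35140 = 48411 - 9732/9731*35140 = 48411 - 341982480/9731 = 129104961/9731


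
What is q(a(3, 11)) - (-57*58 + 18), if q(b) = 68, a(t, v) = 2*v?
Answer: 3356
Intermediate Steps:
q(a(3, 11)) - (-57*58 + 18) = 68 - (-57*58 + 18) = 68 - (-3306 + 18) = 68 - 1*(-3288) = 68 + 3288 = 3356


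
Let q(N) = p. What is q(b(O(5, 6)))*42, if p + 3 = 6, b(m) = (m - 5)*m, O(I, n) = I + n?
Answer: 126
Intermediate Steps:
b(m) = m*(-5 + m) (b(m) = (-5 + m)*m = m*(-5 + m))
p = 3 (p = -3 + 6 = 3)
q(N) = 3
q(b(O(5, 6)))*42 = 3*42 = 126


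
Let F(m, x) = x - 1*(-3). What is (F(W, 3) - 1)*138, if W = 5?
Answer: 690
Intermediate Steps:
F(m, x) = 3 + x (F(m, x) = x + 3 = 3 + x)
(F(W, 3) - 1)*138 = ((3 + 3) - 1)*138 = (6 - 1)*138 = 5*138 = 690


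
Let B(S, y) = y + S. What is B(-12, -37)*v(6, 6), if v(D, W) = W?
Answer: -294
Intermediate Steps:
B(S, y) = S + y
B(-12, -37)*v(6, 6) = (-12 - 37)*6 = -49*6 = -294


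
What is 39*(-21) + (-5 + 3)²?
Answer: -815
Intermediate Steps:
39*(-21) + (-5 + 3)² = -819 + (-2)² = -819 + 4 = -815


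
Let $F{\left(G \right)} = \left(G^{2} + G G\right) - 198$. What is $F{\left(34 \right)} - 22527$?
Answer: $-20413$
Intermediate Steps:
$F{\left(G \right)} = -198 + 2 G^{2}$ ($F{\left(G \right)} = \left(G^{2} + G^{2}\right) - 198 = 2 G^{2} - 198 = -198 + 2 G^{2}$)
$F{\left(34 \right)} - 22527 = \left(-198 + 2 \cdot 34^{2}\right) - 22527 = \left(-198 + 2 \cdot 1156\right) - 22527 = \left(-198 + 2312\right) - 22527 = 2114 - 22527 = -20413$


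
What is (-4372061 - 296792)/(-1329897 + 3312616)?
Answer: -4668853/1982719 ≈ -2.3548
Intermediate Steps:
(-4372061 - 296792)/(-1329897 + 3312616) = -4668853/1982719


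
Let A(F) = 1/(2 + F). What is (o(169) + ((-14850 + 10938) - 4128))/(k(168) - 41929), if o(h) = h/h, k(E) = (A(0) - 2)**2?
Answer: 32156/167707 ≈ 0.19174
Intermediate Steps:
k(E) = 9/4 (k(E) = (1/(2 + 0) - 2)**2 = (1/2 - 2)**2 = (-3/2)**2 = 9/4)
o(h) = 1
(o(169) + ((-14850 + 10938) - 4128))/(k(168) - 41929) = (1 + ((-14850 + 10938) - 4128))/(9/4 - 41929) = (1 + (-3912 - 4128))/(-167707/4) = (1 - 8040)*(-4/167707) = -8039*(-4/167707) = 32156/167707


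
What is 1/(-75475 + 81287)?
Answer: 1/5812 ≈ 0.00017206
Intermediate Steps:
1/(-75475 + 81287) = 1/5812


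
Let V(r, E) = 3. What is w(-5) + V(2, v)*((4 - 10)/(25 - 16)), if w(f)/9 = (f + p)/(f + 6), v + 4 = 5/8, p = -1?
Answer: -56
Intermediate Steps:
v = -27/8 (v = -4 + 5/8 = -27/8 ≈ -3.3750)
w(f) = 9*(-1 + f)/(6 + f) (w(f) = 9*((f - 1)/(f + 6)) = 9*((-1 + f)/(6 + f)) = 9*(-1 + f)/(6 + f))
w(-5) + V(2, v)*((4 - 10)/(25 - 16)) = 9*(-1 - 5)/(6 - 5) + 3*((4 - 10)/(25 - 16)) = 9*(-6)/1 + 3*(-6/9) = 9*1*(-6) + 3*(-6*⅑) = -54 + 3*(-⅔) = -54 - 2 = -56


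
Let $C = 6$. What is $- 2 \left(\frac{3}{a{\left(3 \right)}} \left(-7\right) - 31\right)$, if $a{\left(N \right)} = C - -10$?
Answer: $\frac{517}{8} \approx 64.625$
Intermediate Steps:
$a{\left(N \right)} = 16$ ($a{\left(N \right)} = 6 - -10 = 6 + 10 = 16$)
$- 2 \left(\frac{3}{a{\left(3 \right)}} \left(-7\right) - 31\right) = - 2 \left(\frac{3}{16} \left(-7\right) - 31\right) = - 2 \left(- \frac{21}{16} - 31\right) = \left(-2\right) \left(- \frac{517}{16}\right) = \frac{517}{8}$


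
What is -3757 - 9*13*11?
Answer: -5044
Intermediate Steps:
-3757 - 9*13*11 = -3757 - 117*11 = -3757 - 1*1287 = -3757 - 1287 = -5044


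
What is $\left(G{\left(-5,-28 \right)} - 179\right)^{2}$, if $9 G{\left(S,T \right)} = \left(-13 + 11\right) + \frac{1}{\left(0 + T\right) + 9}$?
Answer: $\frac{104366656}{3249} \approx 32123.0$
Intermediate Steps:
$G{\left(S,T \right)} = - \frac{2}{9} + \frac{1}{9 \left(9 + T\right)}$ ($G{\left(S,T \right)} = \frac{\left(-13 + 11\right) + \frac{1}{\left(0 + T\right) + 9}}{9} = \frac{-2 + \frac{1}{T + 9}}{9} = \frac{-2 + \frac{1}{9 + T}}{9} = - \frac{2}{9} + \frac{1}{9 \left(9 + T\right)}$)
$\left(G{\left(-5,-28 \right)} - 179\right)^{2} = \left(\frac{-17 - -56}{9 \left(9 - 28\right)} - 179\right)^{2} = \left(\frac{-17 + 56}{9 \left(-19\right)} - 179\right)^{2} = \left(\frac{1}{9} \left(- \frac{1}{19}\right) 39 - 179\right)^{2} = \left(- \frac{13}{57} - 179\right)^{2} = \left(- \frac{10216}{57}\right)^{2} = \frac{104366656}{3249}$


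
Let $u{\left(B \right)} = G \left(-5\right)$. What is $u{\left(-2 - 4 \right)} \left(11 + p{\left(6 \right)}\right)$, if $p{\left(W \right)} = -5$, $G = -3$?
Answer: $90$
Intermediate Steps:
$u{\left(B \right)} = 15$ ($u{\left(B \right)} = \left(-3\right) \left(-5\right) = 15$)
$u{\left(-2 - 4 \right)} \left(11 + p{\left(6 \right)}\right) = 15 \left(11 - 5\right) = 15 \cdot 6 = 90$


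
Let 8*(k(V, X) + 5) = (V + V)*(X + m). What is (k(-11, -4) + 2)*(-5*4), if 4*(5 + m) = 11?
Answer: -1135/4 ≈ -283.75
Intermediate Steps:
m = -9/4 (m = -5 + (1/4)*11 = -5 + 11/4 = -9/4 ≈ -2.2500)
k(V, X) = -5 + V*(-9/4 + X)/4 (k(V, X) = -5 + ((V + V)*(X - 9/4))/8 = -5 + ((2*V)*(-9/4 + X))/8 = -5 + (2*V*(-9/4 + X))/8 = -5 + V*(-9/4 + X)/4)
(k(-11, -4) + 2)*(-5*4) = ((-5 - 9/16*(-11) + (1/4)*(-11)*(-4)) + 2)*(-5*4) = ((-5 + 99/16 + 11) + 2)*(-20) = (195/16 + 2)*(-20) = (227/16)*(-20) = -1135/4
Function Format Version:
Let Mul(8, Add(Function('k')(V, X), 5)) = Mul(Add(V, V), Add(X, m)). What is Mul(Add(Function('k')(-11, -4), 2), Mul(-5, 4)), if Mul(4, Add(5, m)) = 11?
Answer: Rational(-1135, 4) ≈ -283.75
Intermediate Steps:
m = Rational(-9, 4) (m = Add(-5, Mul(Rational(1, 4), 11)) = Add(-5, Rational(11, 4)) = Rational(-9, 4) ≈ -2.2500)
Function('k')(V, X) = Add(-5, Mul(Rational(1, 4), V, Add(Rational(-9, 4), X))) (Function('k')(V, X) = Add(-5, Mul(Rational(1, 8), Mul(Add(V, V), Add(X, Rational(-9, 4))))) = Add(-5, Mul(Rational(1, 8), Mul(Mul(2, V), Add(Rational(-9, 4), X)))) = Add(-5, Mul(Rational(1, 8), Mul(2, V, Add(Rational(-9, 4), X)))) = Add(-5, Mul(Rational(1, 4), V, Add(Rational(-9, 4), X))))
Mul(Add(Function('k')(-11, -4), 2), Mul(-5, 4)) = Mul(Add(Add(-5, Mul(Rational(-9, 16), -11), Mul(Rational(1, 4), -11, -4)), 2), Mul(-5, 4)) = Mul(Add(Add(-5, Rational(99, 16), 11), 2), -20) = Mul(Add(Rational(195, 16), 2), -20) = Mul(Rational(227, 16), -20) = Rational(-1135, 4)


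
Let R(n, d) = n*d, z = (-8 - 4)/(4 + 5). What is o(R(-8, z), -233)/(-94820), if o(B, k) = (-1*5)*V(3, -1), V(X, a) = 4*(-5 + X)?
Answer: -2/4741 ≈ -0.00042185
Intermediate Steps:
z = -4/3 (z = -12/9 = -12*⅑ = -4/3 ≈ -1.3333)
R(n, d) = d*n
V(X, a) = -20 + 4*X
o(B, k) = 40 (o(B, k) = (-1*5)*(-20 + 4*3) = -5*(-20 + 12) = -5*(-8) = 40)
o(R(-8, z), -233)/(-94820) = 40/(-94820) = 40*(-1/94820) = -2/4741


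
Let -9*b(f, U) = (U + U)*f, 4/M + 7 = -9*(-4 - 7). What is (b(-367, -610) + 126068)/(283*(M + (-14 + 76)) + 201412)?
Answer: 15798056/45326853 ≈ 0.34854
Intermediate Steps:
M = 1/23 (M = 4/(-7 - 9*(-4 - 7)) = 4/(-7 - 9*(-11)) = 4/(-7 + 99) = 4/92 = 4*(1/92) = 1/23 ≈ 0.043478)
b(f, U) = -2*U*f/9 (b(f, U) = -(U + U)*f/9 = -2*U*f/9)
(b(-367, -610) + 126068)/(283*(M + (-14 + 76)) + 201412) = (-2/9*(-610)*(-367) + 126068)/(283*(1/23 + (-14 + 76)) + 201412) = (-447740/9 + 126068)/(283*(1/23 + 62) + 201412) = 686872/(9*(283*(1427/23) + 201412)) = 686872/(9*(403841/23 + 201412)) = 686872/(9*(5036317/23)) = (686872/9)*(23/5036317) = 15798056/45326853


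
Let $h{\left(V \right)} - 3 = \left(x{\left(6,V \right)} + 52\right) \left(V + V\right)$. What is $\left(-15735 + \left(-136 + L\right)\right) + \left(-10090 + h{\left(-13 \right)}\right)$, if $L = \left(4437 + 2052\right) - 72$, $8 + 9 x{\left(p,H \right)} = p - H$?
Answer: $- \frac{188323}{9} \approx -20925.0$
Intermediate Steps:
$x{\left(p,H \right)} = - \frac{8}{9} - \frac{H}{9} + \frac{p}{9}$ ($x{\left(p,H \right)} = - \frac{8}{9} + \frac{p - H}{9} = - \frac{8}{9} - \left(- \frac{p}{9} + \frac{H}{9}\right) = - \frac{8}{9} - \frac{H}{9} + \frac{p}{9}$)
$h{\left(V \right)} = 3 + 2 V \left(\frac{466}{9} - \frac{V}{9}\right)$ ($h{\left(V \right)} = 3 + \left(\left(- \frac{8}{9} - \frac{V}{9} + \frac{1}{9} \cdot 6\right) + 52\right) \left(V + V\right) = 3 + \left(\left(- \frac{8}{9} - \frac{V}{9} + \frac{2}{3}\right) + 52\right) 2 V = 3 + \left(\left(- \frac{2}{9} - \frac{V}{9}\right) + 52\right) 2 V = 3 + \left(\frac{466}{9} - \frac{V}{9}\right) 2 V = 3 + 2 V \left(\frac{466}{9} - \frac{V}{9}\right)$)
$L = 6417$ ($L = 6489 - 72 = 6417$)
$\left(-15735 + \left(-136 + L\right)\right) + \left(-10090 + h{\left(-13 \right)}\right) = \left(-15735 + \left(-136 + 6417\right)\right) + \left(-10090 + \left(3 - \frac{2 \left(-13\right)^{2}}{9} + \frac{932}{9} \left(-13\right)\right)\right) = \left(-15735 + 6281\right) - \frac{103237}{9} = -9454 - \frac{103237}{9} = - \frac{188323}{9}$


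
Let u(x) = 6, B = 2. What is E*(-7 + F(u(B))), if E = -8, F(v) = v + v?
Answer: -40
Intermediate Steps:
F(v) = 2*v
E*(-7 + F(u(B))) = -8*(-7 + 2*6) = -8*(-7 + 12) = -8*5 = -40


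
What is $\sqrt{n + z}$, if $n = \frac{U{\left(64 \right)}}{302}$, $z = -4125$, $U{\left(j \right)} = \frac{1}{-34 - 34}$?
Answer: $\frac{i \sqrt{434906279134}}{10268} \approx 64.226 i$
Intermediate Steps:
$U{\left(j \right)} = - \frac{1}{68}$ ($U{\left(j \right)} = \frac{1}{-68} = - \frac{1}{68}$)
$n = - \frac{1}{20536}$ ($n = - \frac{1}{68 \cdot 302} = \left(- \frac{1}{68}\right) \frac{1}{302} = - \frac{1}{20536} \approx -4.8695 \cdot 10^{-5}$)
$\sqrt{n + z} = \sqrt{- \frac{1}{20536} - 4125} = \sqrt{- \frac{84711001}{20536}} = \frac{i \sqrt{434906279134}}{10268}$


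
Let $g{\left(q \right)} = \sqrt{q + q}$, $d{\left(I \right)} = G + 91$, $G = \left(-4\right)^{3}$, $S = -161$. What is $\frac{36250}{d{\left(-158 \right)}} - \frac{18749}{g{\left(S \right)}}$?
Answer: $\frac{36250}{27} + \frac{18749 i \sqrt{322}}{322} \approx 1342.6 + 1044.8 i$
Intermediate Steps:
$G = -64$
$d{\left(I \right)} = 27$ ($d{\left(I \right)} = -64 + 91 = 27$)
$g{\left(q \right)} = \sqrt{2} \sqrt{q}$ ($g{\left(q \right)} = \sqrt{2 q} = \sqrt{2} \sqrt{q}$)
$\frac{36250}{d{\left(-158 \right)}} - \frac{18749}{g{\left(S \right)}} = \frac{36250}{27} - \frac{18749}{\sqrt{2} \sqrt{-161}} = 36250 \cdot \frac{1}{27} - \frac{18749}{\sqrt{2} i \sqrt{161}} = \frac{36250}{27} - \frac{18749}{i \sqrt{322}} = \frac{36250}{27} - 18749 \left(- \frac{i \sqrt{322}}{322}\right) = \frac{36250}{27} + \frac{18749 i \sqrt{322}}{322}$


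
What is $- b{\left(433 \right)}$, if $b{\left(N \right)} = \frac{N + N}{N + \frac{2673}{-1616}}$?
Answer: $- \frac{1399456}{697055} \approx -2.0077$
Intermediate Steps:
$b{\left(N \right)} = \frac{2 N}{- \frac{2673}{1616} + N}$ ($b{\left(N \right)} = \frac{2 N}{N + 2673 \left(- \frac{1}{1616}\right)} = \frac{2 N}{N - \frac{2673}{1616}} = \frac{2 N}{- \frac{2673}{1616} + N}$)
$- b{\left(433 \right)} = - \frac{3232 \cdot 433}{-2673 + 1616 \cdot 433} = - \frac{3232 \cdot 433}{-2673 + 699728} = - \frac{3232 \cdot 433}{697055} = \left(-1\right) \frac{1399456}{697055} = - \frac{1399456}{697055}$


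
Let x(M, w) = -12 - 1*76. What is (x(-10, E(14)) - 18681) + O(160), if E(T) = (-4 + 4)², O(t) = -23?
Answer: -18792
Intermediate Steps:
E(T) = 0 (E(T) = 0² = 0)
x(M, w) = -88 (x(M, w) = -12 - 76 = -88)
(x(-10, E(14)) - 18681) + O(160) = (-88 - 18681) - 23 = -18769 - 23 = -18792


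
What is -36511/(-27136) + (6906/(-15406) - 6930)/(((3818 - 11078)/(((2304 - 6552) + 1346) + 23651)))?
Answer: 2505027393139461/126462307840 ≈ 19809.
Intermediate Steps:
-36511/(-27136) + (6906/(-15406) - 6930)/(((3818 - 11078)/(((2304 - 6552) + 1346) + 23651))) = -36511*(-1/27136) + (6906*(-1/15406) - 6930)/((-7260/((-4248 + 1346) + 23651))) = 36511/27136 + (-3453/7703 - 6930)/((-7260/(-2902 + 23651))) = 36511/27136 - 53385243/(7703*((-7260/20749))) = 36511/27136 - 53385243/(7703*((-7260*1/20749))) = 36511/27136 - 53385243/(7703*(-7260/20749)) = 36511/27136 - 53385243/7703*(-20749/7260) = 36511/27136 + 369230135669/18641260 = 2505027393139461/126462307840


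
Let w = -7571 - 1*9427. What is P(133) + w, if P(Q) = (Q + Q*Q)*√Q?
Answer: -16998 + 17822*√133 ≈ 1.8854e+5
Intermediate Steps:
w = -16998 (w = -7571 - 9427 = -16998)
P(Q) = √Q*(Q + Q²) (P(Q) = (Q + Q²)*√Q = √Q*(Q + Q²))
P(133) + w = 133^(3/2)*(1 + 133) - 16998 = (133*√133)*134 - 16998 = 17822*√133 - 16998 = -16998 + 17822*√133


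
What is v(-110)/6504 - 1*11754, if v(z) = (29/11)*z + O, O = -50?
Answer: -19112089/1626 ≈ -11754.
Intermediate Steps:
v(z) = -50 + 29*z/11 (v(z) = (29/11)*z - 50 = (29*(1/11))*z - 50 = 29*z/11 - 50 = -50 + 29*z/11)
v(-110)/6504 - 1*11754 = (-50 + (29/11)*(-110))/6504 - 1*11754 = (-50 - 290)*(1/6504) - 11754 = -340*1/6504 - 11754 = -85/1626 - 11754 = -19112089/1626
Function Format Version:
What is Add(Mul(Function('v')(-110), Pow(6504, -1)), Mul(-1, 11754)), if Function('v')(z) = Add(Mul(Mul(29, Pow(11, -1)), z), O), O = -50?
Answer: Rational(-19112089, 1626) ≈ -11754.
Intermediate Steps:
Function('v')(z) = Add(-50, Mul(Rational(29, 11), z)) (Function('v')(z) = Add(Mul(Mul(29, Pow(11, -1)), z), -50) = Add(Mul(Mul(29, Rational(1, 11)), z), -50) = Add(Mul(Rational(29, 11), z), -50) = Add(-50, Mul(Rational(29, 11), z)))
Add(Mul(Function('v')(-110), Pow(6504, -1)), Mul(-1, 11754)) = Add(Mul(Add(-50, Mul(Rational(29, 11), -110)), Pow(6504, -1)), Mul(-1, 11754)) = Add(Mul(Add(-50, -290), Rational(1, 6504)), -11754) = Add(Mul(-340, Rational(1, 6504)), -11754) = Add(Rational(-85, 1626), -11754) = Rational(-19112089, 1626)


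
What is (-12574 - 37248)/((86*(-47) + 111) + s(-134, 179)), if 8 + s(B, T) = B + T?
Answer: 24911/1947 ≈ 12.795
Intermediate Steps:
s(B, T) = -8 + B + T (s(B, T) = -8 + (B + T) = -8 + B + T)
(-12574 - 37248)/((86*(-47) + 111) + s(-134, 179)) = (-12574 - 37248)/((86*(-47) + 111) + (-8 - 134 + 179)) = -49822/((-4042 + 111) + 37) = -49822/(-3931 + 37) = -49822/(-3894) = -49822*(-1/3894) = 24911/1947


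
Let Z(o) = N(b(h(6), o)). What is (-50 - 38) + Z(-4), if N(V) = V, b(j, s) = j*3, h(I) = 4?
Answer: -76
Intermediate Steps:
b(j, s) = 3*j
Z(o) = 12 (Z(o) = 3*4 = 12)
(-50 - 38) + Z(-4) = (-50 - 38) + 12 = -88 + 12 = -76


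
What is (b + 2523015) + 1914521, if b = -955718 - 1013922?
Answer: 2467896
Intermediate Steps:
b = -1969640
(b + 2523015) + 1914521 = (-1969640 + 2523015) + 1914521 = 553375 + 1914521 = 2467896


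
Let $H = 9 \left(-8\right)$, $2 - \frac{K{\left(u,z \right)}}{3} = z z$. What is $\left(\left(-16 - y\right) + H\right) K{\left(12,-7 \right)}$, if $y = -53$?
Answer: $4935$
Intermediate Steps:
$K{\left(u,z \right)} = 6 - 3 z^{2}$ ($K{\left(u,z \right)} = 6 - 3 z z = 6 - 3 z^{2}$)
$H = -72$
$\left(\left(-16 - y\right) + H\right) K{\left(12,-7 \right)} = \left(\left(-16 - -53\right) - 72\right) \left(6 - 3 \left(-7\right)^{2}\right) = \left(\left(-16 + 53\right) - 72\right) \left(6 - 147\right) = \left(37 - 72\right) \left(6 - 147\right) = \left(-35\right) \left(-141\right) = 4935$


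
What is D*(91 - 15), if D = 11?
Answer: 836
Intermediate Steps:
D*(91 - 15) = 11*(91 - 15) = 11*76 = 836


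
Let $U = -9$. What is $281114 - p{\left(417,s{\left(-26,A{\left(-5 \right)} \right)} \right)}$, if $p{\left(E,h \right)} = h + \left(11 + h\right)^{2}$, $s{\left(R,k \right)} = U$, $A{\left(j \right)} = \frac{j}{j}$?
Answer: $281119$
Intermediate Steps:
$A{\left(j \right)} = 1$
$s{\left(R,k \right)} = -9$
$281114 - p{\left(417,s{\left(-26,A{\left(-5 \right)} \right)} \right)} = 281114 - \left(-9 + \left(11 - 9\right)^{2}\right) = 281114 - \left(-9 + 2^{2}\right) = 281114 - \left(-9 + 4\right) = 281114 - -5 = 281114 + 5 = 281119$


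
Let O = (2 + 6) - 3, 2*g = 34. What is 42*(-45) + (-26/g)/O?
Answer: -160676/85 ≈ -1890.3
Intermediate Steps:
g = 17 (g = (1/2)*34 = 17)
O = 5 (O = 8 - 3 = 5)
42*(-45) + (-26/g)/O = 42*(-45) - 26/17/5 = -1890 - 26*1/17*(1/5) = -1890 - 26/17*1/5 = -1890 - 26/85 = -160676/85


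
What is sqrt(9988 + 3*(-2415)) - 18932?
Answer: -18932 + sqrt(2743) ≈ -18880.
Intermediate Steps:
sqrt(9988 + 3*(-2415)) - 18932 = sqrt(9988 - 7245) - 18932 = sqrt(2743) - 18932 = -18932 + sqrt(2743)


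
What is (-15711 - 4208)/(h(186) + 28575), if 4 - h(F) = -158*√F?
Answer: -569265101/812115937 + 3147202*√186/812115937 ≈ -0.64811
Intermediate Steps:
h(F) = 4 + 158*√F (h(F) = 4 - (-158)*√F = 4 + 158*√F)
(-15711 - 4208)/(h(186) + 28575) = (-15711 - 4208)/((4 + 158*√186) + 28575) = -19919/(28579 + 158*√186)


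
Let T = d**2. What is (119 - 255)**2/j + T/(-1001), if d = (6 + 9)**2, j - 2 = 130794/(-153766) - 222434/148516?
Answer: -15114746034381767/284368571487 ≈ -53152.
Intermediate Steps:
j = -1988591409/5709177814 (j = 2 + (130794/(-153766) - 222434/148516) = 2 + (130794*(-1/153766) - 222434*1/148516) = 2 + (-65397/76883 - 111217/74258) = 2 - 13406947037/5709177814 = -1988591409/5709177814 ≈ -0.34831)
d = 225 (d = 15**2 = 225)
T = 50625 (T = 225**2 = 50625)
(119 - 255)**2/j + T/(-1001) = (119 - 255)**2/(-1988591409/5709177814) + 50625/(-1001) = (-136)**2*(-5709177814/1988591409) + 50625*(-1/1001) = 18496*(-5709177814/1988591409) - 50625/1001 = -105596952847744/1988591409 - 50625/1001 = -15114746034381767/284368571487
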